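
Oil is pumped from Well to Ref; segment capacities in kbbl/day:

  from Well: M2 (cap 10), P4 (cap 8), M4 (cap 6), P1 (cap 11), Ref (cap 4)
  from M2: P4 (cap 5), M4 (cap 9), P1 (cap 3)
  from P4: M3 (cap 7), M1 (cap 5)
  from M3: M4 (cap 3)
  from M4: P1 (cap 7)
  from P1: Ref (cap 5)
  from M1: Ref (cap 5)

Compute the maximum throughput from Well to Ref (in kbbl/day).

14

Augment Well→Ref: bottleneck 4, flow now 4.
Augment Well→P1→Ref: bottleneck 5, flow now 9.
Augment Well→P4→M1→Ref: bottleneck 5, flow now 14.
No augmenting path remains; maximum flow = 14.
In the residual graph, reachable from Well: {Well, M2, P4, M3, M4, P1}.
Min-cut edges: Well→Ref (4), P4→M1 (5), P1→Ref (5); capacity 4 + 5 + 5 = 14.
This cut is saturated, so no flow can exceed 14.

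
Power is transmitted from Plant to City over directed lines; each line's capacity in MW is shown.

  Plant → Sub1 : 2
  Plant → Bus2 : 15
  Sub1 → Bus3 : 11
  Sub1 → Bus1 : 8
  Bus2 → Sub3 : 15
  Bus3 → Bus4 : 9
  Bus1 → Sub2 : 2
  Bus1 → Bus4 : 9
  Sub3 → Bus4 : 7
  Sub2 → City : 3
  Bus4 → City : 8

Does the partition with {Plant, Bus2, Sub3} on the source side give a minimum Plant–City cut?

Given cut capacity: 2 + 7 = 9.
Augment Plant→Sub1→Bus3→Bus4→City: bottleneck 2, flow now 2.
Augment Plant→Bus2→Sub3→Bus4→City: bottleneck 6, flow now 8.
Augment Plant→Bus2→Sub3→Bus4→Bus3→Sub1→Bus1→Sub2→City: bottleneck 1, flow now 9. (uses reverse residual edge)
No augmenting path remains; maximum flow = 9.
Cut capacity 9 equals the max flow, so it is a minimum cut.

Yes — it is a minimum cut (capacity 9).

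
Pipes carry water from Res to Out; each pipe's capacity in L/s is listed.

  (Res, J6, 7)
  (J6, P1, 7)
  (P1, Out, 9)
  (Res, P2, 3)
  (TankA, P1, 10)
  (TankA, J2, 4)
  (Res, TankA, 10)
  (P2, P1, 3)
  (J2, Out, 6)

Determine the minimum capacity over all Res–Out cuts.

13

Augment Res→TankA→J2→Out: bottleneck 4, flow now 4.
Augment Res→TankA→P1→Out: bottleneck 6, flow now 10.
Augment Res→P2→P1→Out: bottleneck 3, flow now 13.
No augmenting path remains; maximum flow = 13.
By max-flow min-cut, the minimum cut capacity equals the max flow.
In the residual graph, reachable from Res: {Res, TankA, P2, J6, P1}.
Min-cut edges: TankA→J2 (4), P1→Out (9); capacity 4 + 9 = 13.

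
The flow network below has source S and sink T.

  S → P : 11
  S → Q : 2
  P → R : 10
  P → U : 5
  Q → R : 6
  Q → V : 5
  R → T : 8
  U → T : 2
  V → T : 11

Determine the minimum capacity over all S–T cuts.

12

Augment S→P→R→T: bottleneck 8, flow now 8.
Augment S→P→U→T: bottleneck 2, flow now 10.
Augment S→Q→V→T: bottleneck 2, flow now 12.
No augmenting path remains; maximum flow = 12.
By max-flow min-cut, the minimum cut capacity equals the max flow.
In the residual graph, reachable from S: {S, P, R, U}.
Min-cut edges: S→Q (2), R→T (8), U→T (2); capacity 2 + 8 + 2 = 12.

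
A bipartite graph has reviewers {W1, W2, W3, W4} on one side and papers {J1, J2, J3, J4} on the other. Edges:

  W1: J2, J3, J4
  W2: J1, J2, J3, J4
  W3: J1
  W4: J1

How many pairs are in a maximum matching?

Unit-capacity flow: source→left, listed edges, right→sink; max matching = max flow.
Augmenting path W1→J2 (+1); matched 1.
Augmenting path W2→J1 (+1); matched 2.
Augmenting path W3→J1→W2→J3 (+1); matched 3.
No augmenting path remains; maximum matching = 3.
König certificate: {W1, W2, J1} is a vertex cover of size 3 (every listed pair touches it), so no matching can be larger.

3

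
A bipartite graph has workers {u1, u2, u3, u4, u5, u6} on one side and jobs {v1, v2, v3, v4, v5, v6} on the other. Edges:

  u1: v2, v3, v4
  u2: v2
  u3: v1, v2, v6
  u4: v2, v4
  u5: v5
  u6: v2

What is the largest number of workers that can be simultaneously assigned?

5

Unit-capacity flow: source→left, listed edges, right→sink; max matching = max flow.
Augmenting path u1→v2 (+1); matched 1.
Augmenting path u3→v1 (+1); matched 2.
Augmenting path u4→v4 (+1); matched 3.
Augmenting path u5→v5 (+1); matched 4.
Augmenting path u2→v2→u1→v3 (+1); matched 5.
No augmenting path remains; maximum matching = 5.
König certificate: {u1, u3, u4, u5, v2} is a vertex cover of size 5 (every listed pair touches it), so no matching can be larger.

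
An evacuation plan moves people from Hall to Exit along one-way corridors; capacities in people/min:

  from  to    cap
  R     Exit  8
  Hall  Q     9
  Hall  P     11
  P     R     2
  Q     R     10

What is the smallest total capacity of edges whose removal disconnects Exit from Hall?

8

Augment Hall→P→R→Exit: bottleneck 2, flow now 2.
Augment Hall→Q→R→Exit: bottleneck 6, flow now 8.
No augmenting path remains; maximum flow = 8.
By max-flow min-cut, the minimum cut capacity equals the max flow.
In the residual graph, reachable from Hall: {Hall, P, Q, R}.
Min-cut edges: R→Exit (8); capacity 8 = 8.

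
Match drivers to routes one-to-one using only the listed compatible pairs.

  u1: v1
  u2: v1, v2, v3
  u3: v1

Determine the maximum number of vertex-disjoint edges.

Unit-capacity flow: source→left, listed edges, right→sink; max matching = max flow.
Augmenting path u1→v1 (+1); matched 1.
Augmenting path u2→v2 (+1); matched 2.
No augmenting path remains; maximum matching = 2.
König certificate: {u2, v1} is a vertex cover of size 2 (every listed pair touches it), so no matching can be larger.

2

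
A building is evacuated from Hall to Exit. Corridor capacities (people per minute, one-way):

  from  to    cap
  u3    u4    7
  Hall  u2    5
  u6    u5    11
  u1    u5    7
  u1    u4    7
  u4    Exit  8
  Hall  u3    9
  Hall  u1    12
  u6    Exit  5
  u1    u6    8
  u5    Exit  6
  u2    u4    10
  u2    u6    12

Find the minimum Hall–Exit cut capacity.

19

Augment Hall→u1→u4→Exit: bottleneck 7, flow now 7.
Augment Hall→u1→u5→Exit: bottleneck 5, flow now 12.
Augment Hall→u2→u4→Exit: bottleneck 1, flow now 13.
Augment Hall→u2→u6→Exit: bottleneck 4, flow now 17.
Augment Hall→u3→u4→u1→u5→Exit: bottleneck 1, flow now 18. (uses reverse residual edge)
Augment Hall→u3→u4→u1→u6→Exit: bottleneck 1, flow now 19. (uses reverse residual edge)
No augmenting path remains; maximum flow = 19.
By max-flow min-cut, the minimum cut capacity equals the max flow.
In the residual graph, reachable from Hall: {Hall, u1, u2, u3, u4, u5, u6}.
Min-cut edges: u4→Exit (8), u5→Exit (6), u6→Exit (5); capacity 8 + 6 + 5 = 19.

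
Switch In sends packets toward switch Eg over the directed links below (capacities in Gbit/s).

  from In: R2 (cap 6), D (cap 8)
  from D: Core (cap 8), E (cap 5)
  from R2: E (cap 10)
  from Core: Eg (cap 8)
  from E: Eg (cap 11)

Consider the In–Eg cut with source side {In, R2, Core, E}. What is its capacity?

27

Edges leaving {In, R2, Core, E}: In→D (8), Core→Eg (8), E→Eg (11).
Cut capacity = 8 + 8 + 11 = 27.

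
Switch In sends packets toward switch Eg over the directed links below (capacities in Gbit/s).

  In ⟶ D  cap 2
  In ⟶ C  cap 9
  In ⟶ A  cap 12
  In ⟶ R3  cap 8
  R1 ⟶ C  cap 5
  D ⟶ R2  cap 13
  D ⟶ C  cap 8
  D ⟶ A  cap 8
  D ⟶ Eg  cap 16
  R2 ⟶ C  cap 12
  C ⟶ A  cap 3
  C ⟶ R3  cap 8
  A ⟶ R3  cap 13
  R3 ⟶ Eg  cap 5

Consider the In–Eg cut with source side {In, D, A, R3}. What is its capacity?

Edges leaving {In, D, A, R3}: In→C (9), D→R2 (13), D→C (8), D→Eg (16), R3→Eg (5).
Cut capacity = 9 + 13 + 8 + 16 + 5 = 51.

51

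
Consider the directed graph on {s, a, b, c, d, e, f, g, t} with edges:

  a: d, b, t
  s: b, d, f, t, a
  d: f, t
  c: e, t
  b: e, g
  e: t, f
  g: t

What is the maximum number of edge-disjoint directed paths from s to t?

4

Assign every edge capacity 1; by Menger, the answer equals the max flow.
Path s→t (+1); total 1.
Path s→a→t (+1); total 2.
Path s→d→t (+1); total 3.
Path s→b→e→t (+1); total 4.
No residual s→t path; max flow = 4.
Certifying cut of size 4: {s→a, s→b, s→d, s→t}.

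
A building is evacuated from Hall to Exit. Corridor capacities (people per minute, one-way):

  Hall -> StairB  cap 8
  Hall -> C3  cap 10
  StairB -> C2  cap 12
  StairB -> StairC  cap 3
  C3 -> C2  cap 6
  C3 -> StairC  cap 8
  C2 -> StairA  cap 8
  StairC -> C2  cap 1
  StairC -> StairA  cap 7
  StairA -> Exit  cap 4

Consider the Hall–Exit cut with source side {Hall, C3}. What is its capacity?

22

Edges leaving {Hall, C3}: Hall→StairB (8), C3→C2 (6), C3→StairC (8).
Cut capacity = 8 + 6 + 8 = 22.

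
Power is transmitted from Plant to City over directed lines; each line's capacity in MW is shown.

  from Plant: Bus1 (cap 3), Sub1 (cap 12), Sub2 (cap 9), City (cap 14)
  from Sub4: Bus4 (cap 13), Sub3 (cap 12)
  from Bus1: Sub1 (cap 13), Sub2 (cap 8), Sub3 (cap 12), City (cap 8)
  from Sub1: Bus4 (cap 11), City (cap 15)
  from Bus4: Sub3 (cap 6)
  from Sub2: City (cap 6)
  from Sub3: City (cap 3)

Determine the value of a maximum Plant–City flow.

35

Augment Plant→City: bottleneck 14, flow now 14.
Augment Plant→Bus1→City: bottleneck 3, flow now 17.
Augment Plant→Sub1→City: bottleneck 12, flow now 29.
Augment Plant→Sub2→City: bottleneck 6, flow now 35.
No augmenting path remains; maximum flow = 35.
In the residual graph, reachable from Plant: {Plant, Sub2}.
Min-cut edges: Plant→Bus1 (3), Plant→Sub1 (12), Plant→City (14), Sub2→City (6); capacity 3 + 12 + 14 + 6 = 35.
This cut is saturated, so no flow can exceed 35.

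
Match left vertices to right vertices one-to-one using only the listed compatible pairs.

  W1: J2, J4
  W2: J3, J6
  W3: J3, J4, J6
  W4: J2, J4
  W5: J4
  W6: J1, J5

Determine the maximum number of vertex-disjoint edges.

Unit-capacity flow: source→left, listed edges, right→sink; max matching = max flow.
Augmenting path W1→J2 (+1); matched 1.
Augmenting path W2→J3 (+1); matched 2.
Augmenting path W3→J4 (+1); matched 3.
Augmenting path W6→J1 (+1); matched 4.
Augmenting path W4→J4→W3→J6 (+1); matched 5.
No augmenting path remains; maximum matching = 5.
König certificate: {W2, W3, W6, J2, J4} is a vertex cover of size 5 (every listed pair touches it), so no matching can be larger.

5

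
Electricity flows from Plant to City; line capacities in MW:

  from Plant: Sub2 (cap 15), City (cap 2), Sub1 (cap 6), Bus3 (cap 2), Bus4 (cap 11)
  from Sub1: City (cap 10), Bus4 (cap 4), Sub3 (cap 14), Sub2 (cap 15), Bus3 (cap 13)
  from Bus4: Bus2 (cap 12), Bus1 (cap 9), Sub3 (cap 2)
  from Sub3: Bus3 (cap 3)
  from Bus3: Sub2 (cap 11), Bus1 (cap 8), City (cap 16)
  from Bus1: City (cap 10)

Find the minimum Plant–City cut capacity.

Augment Plant→City: bottleneck 2, flow now 2.
Augment Plant→Sub1→City: bottleneck 6, flow now 8.
Augment Plant→Bus3→City: bottleneck 2, flow now 10.
Augment Plant→Bus4→Bus1→City: bottleneck 9, flow now 19.
Augment Plant→Bus4→Sub3→Bus3→City: bottleneck 2, flow now 21.
No augmenting path remains; maximum flow = 21.
By max-flow min-cut, the minimum cut capacity equals the max flow.
In the residual graph, reachable from Plant: {Plant, Sub2}.
Min-cut edges: Plant→Sub1 (6), Plant→Bus4 (11), Plant→Bus3 (2), Plant→City (2); capacity 6 + 11 + 2 + 2 = 21.

21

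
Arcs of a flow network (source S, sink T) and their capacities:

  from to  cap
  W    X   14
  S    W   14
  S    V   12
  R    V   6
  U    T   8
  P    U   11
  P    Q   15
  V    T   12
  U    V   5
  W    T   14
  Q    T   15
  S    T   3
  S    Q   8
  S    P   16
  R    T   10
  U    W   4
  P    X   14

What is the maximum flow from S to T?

Augment S→T: bottleneck 3, flow now 3.
Augment S→Q→T: bottleneck 8, flow now 11.
Augment S→V→T: bottleneck 12, flow now 23.
Augment S→W→T: bottleneck 14, flow now 37.
Augment S→P→Q→T: bottleneck 7, flow now 44.
Augment S→P→U→T: bottleneck 8, flow now 52.
No augmenting path remains; maximum flow = 52.
In the residual graph, reachable from S: {S, P, Q, U, V, W, X}.
Min-cut edges: S→T (3), Q→T (15), U→T (8), V→T (12), W→T (14); capacity 3 + 15 + 8 + 12 + 14 = 52.
This cut is saturated, so no flow can exceed 52.

52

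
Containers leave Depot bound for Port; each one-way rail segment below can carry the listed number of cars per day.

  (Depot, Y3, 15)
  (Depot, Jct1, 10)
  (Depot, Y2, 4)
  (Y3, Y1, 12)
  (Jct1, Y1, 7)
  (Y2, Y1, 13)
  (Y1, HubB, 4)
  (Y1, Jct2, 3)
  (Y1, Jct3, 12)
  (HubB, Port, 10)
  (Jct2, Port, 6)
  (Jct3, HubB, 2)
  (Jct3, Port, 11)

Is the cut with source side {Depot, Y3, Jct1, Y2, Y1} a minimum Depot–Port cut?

Yes — it is a minimum cut (capacity 19).

Given cut capacity: 4 + 3 + 12 = 19.
Augment Depot→Y3→Y1→HubB→Port: bottleneck 4, flow now 4.
Augment Depot→Y3→Y1→Jct2→Port: bottleneck 3, flow now 7.
Augment Depot→Y3→Y1→Jct3→Port: bottleneck 5, flow now 12.
Augment Depot→Jct1→Y1→Jct3→Port: bottleneck 6, flow now 18.
Augment Depot→Jct1→Y1→Jct3→HubB→Port: bottleneck 1, flow now 19.
No augmenting path remains; maximum flow = 19.
Cut capacity 19 equals the max flow, so it is a minimum cut.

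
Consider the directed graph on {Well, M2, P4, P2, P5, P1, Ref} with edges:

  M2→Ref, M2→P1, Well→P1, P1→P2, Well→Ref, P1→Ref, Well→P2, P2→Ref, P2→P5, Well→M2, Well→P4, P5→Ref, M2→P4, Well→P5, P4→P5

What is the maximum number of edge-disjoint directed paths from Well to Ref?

5

Assign every edge capacity 1; by Menger, the answer equals the max flow.
Path Well→Ref (+1); total 1.
Path Well→M2→Ref (+1); total 2.
Path Well→P2→Ref (+1); total 3.
Path Well→P5→Ref (+1); total 4.
Path Well→P1→Ref (+1); total 5.
No residual Well→Ref path; max flow = 5.
Certifying cut of size 5: {P5→Ref, Well→M2, Well→P1, Well→P2, Well→Ref}.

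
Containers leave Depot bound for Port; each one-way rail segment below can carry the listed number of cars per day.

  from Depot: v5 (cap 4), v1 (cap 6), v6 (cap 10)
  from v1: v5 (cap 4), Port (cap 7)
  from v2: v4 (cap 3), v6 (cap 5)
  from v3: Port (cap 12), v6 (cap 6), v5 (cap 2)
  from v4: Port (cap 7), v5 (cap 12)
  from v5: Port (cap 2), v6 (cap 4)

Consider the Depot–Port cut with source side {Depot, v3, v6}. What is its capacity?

24

Edges leaving {Depot, v3, v6}: Depot→v1 (6), Depot→v5 (4), v3→v5 (2), v3→Port (12).
Cut capacity = 6 + 4 + 2 + 12 = 24.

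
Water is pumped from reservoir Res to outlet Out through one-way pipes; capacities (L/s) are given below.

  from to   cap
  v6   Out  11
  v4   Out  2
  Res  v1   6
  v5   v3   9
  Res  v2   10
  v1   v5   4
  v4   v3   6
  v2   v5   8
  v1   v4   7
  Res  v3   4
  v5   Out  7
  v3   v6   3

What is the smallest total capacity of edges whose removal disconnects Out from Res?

12

Augment Res→v1→v4→Out: bottleneck 2, flow now 2.
Augment Res→v1→v5→Out: bottleneck 4, flow now 6.
Augment Res→v2→v5→Out: bottleneck 3, flow now 9.
Augment Res→v3→v6→Out: bottleneck 3, flow now 12.
No augmenting path remains; maximum flow = 12.
By max-flow min-cut, the minimum cut capacity equals the max flow.
In the residual graph, reachable from Res: {Res, v1, v2, v3, v4, v5}.
Min-cut edges: v3→v6 (3), v4→Out (2), v5→Out (7); capacity 3 + 2 + 7 = 12.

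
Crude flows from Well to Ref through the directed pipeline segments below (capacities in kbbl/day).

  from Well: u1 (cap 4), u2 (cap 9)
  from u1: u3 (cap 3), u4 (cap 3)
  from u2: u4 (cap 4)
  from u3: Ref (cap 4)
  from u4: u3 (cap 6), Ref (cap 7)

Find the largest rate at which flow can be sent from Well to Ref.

Augment Well→u1→u3→Ref: bottleneck 3, flow now 3.
Augment Well→u1→u4→Ref: bottleneck 1, flow now 4.
Augment Well→u2→u4→Ref: bottleneck 4, flow now 8.
No augmenting path remains; maximum flow = 8.
In the residual graph, reachable from Well: {Well, u2}.
Min-cut edges: Well→u1 (4), u2→u4 (4); capacity 4 + 4 = 8.
This cut is saturated, so no flow can exceed 8.

8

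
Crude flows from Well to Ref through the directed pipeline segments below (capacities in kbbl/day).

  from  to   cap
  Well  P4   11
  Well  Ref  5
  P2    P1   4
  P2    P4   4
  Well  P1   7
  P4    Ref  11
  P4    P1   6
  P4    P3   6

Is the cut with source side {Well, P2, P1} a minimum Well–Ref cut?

No — its capacity is 20, but the minimum cut has capacity 16.

Given cut capacity: 11 + 5 + 4 = 20.
Augment Well→Ref: bottleneck 5, flow now 5.
Augment Well→P4→Ref: bottleneck 11, flow now 16.
No augmenting path remains; maximum flow = 16.
In the residual graph, reachable from Well: {Well, P1}.
Min-cut edges: Well→P4 (11), Well→Ref (5); capacity 11 + 5 = 16.
Cut capacity 20 exceeds the max flow 16, so it is not minimum.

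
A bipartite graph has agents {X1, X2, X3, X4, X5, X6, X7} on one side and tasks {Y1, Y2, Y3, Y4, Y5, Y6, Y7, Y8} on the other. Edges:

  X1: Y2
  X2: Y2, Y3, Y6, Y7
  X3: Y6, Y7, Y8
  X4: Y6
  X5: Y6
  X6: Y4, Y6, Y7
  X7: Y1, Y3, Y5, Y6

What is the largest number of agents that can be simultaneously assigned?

6

Unit-capacity flow: source→left, listed edges, right→sink; max matching = max flow.
Augmenting path X1→Y2 (+1); matched 1.
Augmenting path X2→Y3 (+1); matched 2.
Augmenting path X3→Y6 (+1); matched 3.
Augmenting path X6→Y4 (+1); matched 4.
Augmenting path X7→Y1 (+1); matched 5.
Augmenting path X4→Y6→X3→Y7 (+1); matched 6.
No augmenting path remains; maximum matching = 6.
König certificate: {X1, X2, X3, X6, X7, Y6} is a vertex cover of size 6 (every listed pair touches it), so no matching can be larger.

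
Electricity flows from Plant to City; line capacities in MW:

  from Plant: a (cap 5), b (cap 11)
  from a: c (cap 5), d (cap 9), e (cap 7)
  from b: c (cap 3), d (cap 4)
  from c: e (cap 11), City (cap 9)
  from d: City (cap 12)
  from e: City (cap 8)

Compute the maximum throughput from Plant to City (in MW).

Augment Plant→a→c→City: bottleneck 5, flow now 5.
Augment Plant→b→c→City: bottleneck 3, flow now 8.
Augment Plant→b→d→City: bottleneck 4, flow now 12.
No augmenting path remains; maximum flow = 12.
In the residual graph, reachable from Plant: {Plant, b}.
Min-cut edges: Plant→a (5), b→c (3), b→d (4); capacity 5 + 3 + 4 = 12.
This cut is saturated, so no flow can exceed 12.

12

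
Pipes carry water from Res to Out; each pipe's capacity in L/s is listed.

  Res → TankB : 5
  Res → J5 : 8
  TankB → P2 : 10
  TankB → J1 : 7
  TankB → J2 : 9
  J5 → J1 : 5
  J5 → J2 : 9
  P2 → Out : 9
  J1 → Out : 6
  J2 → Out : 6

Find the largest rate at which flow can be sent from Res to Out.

13

Augment Res→TankB→P2→Out: bottleneck 5, flow now 5.
Augment Res→J5→J1→Out: bottleneck 5, flow now 10.
Augment Res→J5→J2→Out: bottleneck 3, flow now 13.
No augmenting path remains; maximum flow = 13.
In the residual graph, reachable from Res: {Res}.
Min-cut edges: Res→TankB (5), Res→J5 (8); capacity 5 + 8 = 13.
This cut is saturated, so no flow can exceed 13.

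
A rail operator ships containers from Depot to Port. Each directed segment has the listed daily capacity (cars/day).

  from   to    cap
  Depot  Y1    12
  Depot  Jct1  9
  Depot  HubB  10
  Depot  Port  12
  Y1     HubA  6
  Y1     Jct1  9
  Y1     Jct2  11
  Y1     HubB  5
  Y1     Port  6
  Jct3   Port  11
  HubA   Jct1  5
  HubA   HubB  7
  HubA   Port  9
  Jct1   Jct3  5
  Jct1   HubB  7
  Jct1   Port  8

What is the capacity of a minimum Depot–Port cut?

33

Augment Depot→Port: bottleneck 12, flow now 12.
Augment Depot→Y1→Port: bottleneck 6, flow now 18.
Augment Depot→Jct1→Port: bottleneck 8, flow now 26.
Augment Depot→Y1→HubA→Port: bottleneck 6, flow now 32.
Augment Depot→Jct1→Jct3→Port: bottleneck 1, flow now 33.
No augmenting path remains; maximum flow = 33.
By max-flow min-cut, the minimum cut capacity equals the max flow.
In the residual graph, reachable from Depot: {Depot, HubB}.
Min-cut edges: Depot→Y1 (12), Depot→Jct1 (9), Depot→Port (12); capacity 12 + 9 + 12 = 33.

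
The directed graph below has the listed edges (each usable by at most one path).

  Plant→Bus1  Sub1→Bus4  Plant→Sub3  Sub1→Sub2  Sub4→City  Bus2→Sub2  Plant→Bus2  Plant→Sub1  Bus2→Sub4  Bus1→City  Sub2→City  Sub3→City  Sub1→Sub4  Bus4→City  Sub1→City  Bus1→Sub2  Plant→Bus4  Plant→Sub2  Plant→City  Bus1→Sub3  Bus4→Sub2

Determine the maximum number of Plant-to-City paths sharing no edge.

Assign every edge capacity 1; by Menger, the answer equals the max flow.
Path Plant→City (+1); total 1.
Path Plant→Bus1→City (+1); total 2.
Path Plant→Sub1→City (+1); total 3.
Path Plant→Bus4→City (+1); total 4.
Path Plant→Sub3→City (+1); total 5.
Path Plant→Sub2→City (+1); total 6.
Path Plant→Bus2→Sub4→City (+1); total 7.
No residual Plant→City path; max flow = 7.
Certifying cut of size 7: {Plant→Bus1, Plant→Bus2, Plant→Bus4, Plant→City, Plant→Sub1, Plant→Sub2, Plant→Sub3}.

7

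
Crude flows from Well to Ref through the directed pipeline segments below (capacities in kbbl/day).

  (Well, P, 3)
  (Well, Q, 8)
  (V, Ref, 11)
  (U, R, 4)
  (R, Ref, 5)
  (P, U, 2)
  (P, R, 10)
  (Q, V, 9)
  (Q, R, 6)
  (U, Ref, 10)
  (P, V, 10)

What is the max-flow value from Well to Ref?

Augment Well→P→R→Ref: bottleneck 3, flow now 3.
Augment Well→Q→R→Ref: bottleneck 2, flow now 5.
Augment Well→Q→V→Ref: bottleneck 6, flow now 11.
No augmenting path remains; maximum flow = 11.
In the residual graph, reachable from Well: {Well}.
Min-cut edges: Well→P (3), Well→Q (8); capacity 3 + 8 = 11.
This cut is saturated, so no flow can exceed 11.

11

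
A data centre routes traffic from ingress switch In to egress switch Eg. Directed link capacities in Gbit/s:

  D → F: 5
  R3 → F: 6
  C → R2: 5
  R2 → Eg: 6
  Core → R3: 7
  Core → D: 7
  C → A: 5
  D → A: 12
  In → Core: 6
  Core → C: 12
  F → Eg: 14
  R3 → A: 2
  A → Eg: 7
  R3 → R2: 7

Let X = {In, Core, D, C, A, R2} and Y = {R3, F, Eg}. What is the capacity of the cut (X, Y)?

25

Edges leaving {In, Core, D, C, A, R2}: Core→R3 (7), D→F (5), A→Eg (7), R2→Eg (6).
Cut capacity = 7 + 5 + 7 + 6 = 25.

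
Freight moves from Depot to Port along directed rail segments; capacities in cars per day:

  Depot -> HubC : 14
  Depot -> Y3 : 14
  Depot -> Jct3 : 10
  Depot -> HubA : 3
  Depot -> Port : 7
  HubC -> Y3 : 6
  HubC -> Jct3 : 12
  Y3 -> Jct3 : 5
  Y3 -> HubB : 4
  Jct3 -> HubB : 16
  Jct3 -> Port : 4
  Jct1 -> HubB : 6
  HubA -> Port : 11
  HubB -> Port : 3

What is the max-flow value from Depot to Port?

Augment Depot→Port: bottleneck 7, flow now 7.
Augment Depot→Jct3→Port: bottleneck 4, flow now 11.
Augment Depot→HubA→Port: bottleneck 3, flow now 14.
Augment Depot→Y3→HubB→Port: bottleneck 3, flow now 17.
No augmenting path remains; maximum flow = 17.
In the residual graph, reachable from Depot: {Depot, HubC, Y3, Jct3, HubB}.
Min-cut edges: Depot→HubA (3), Depot→Port (7), Jct3→Port (4), HubB→Port (3); capacity 3 + 7 + 4 + 3 = 17.
This cut is saturated, so no flow can exceed 17.

17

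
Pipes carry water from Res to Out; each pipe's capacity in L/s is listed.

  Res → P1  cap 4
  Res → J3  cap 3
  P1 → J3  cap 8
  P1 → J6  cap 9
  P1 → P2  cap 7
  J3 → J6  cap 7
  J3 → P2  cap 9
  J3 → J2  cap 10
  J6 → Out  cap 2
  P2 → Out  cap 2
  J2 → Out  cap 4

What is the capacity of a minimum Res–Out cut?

Augment Res→P1→J6→Out: bottleneck 2, flow now 2.
Augment Res→P1→P2→Out: bottleneck 2, flow now 4.
Augment Res→J3→J2→Out: bottleneck 3, flow now 7.
No augmenting path remains; maximum flow = 7.
By max-flow min-cut, the minimum cut capacity equals the max flow.
In the residual graph, reachable from Res: {Res}.
Min-cut edges: Res→P1 (4), Res→J3 (3); capacity 4 + 3 = 7.

7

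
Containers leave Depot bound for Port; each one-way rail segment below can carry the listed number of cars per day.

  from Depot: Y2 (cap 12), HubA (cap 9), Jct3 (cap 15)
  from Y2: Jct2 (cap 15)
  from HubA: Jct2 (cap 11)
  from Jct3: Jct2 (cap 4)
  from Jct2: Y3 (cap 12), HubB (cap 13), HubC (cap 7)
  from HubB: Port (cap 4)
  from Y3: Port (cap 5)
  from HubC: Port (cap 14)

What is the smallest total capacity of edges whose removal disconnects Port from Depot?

16

Augment Depot→Y2→Jct2→HubB→Port: bottleneck 4, flow now 4.
Augment Depot→Y2→Jct2→Y3→Port: bottleneck 5, flow now 9.
Augment Depot→Y2→Jct2→HubC→Port: bottleneck 3, flow now 12.
Augment Depot→HubA→Jct2→HubC→Port: bottleneck 4, flow now 16.
No augmenting path remains; maximum flow = 16.
By max-flow min-cut, the minimum cut capacity equals the max flow.
In the residual graph, reachable from Depot: {Depot, Y2, HubA, Jct3, Jct2, HubB, Y3}.
Min-cut edges: Jct2→HubC (7), HubB→Port (4), Y3→Port (5); capacity 7 + 4 + 5 = 16.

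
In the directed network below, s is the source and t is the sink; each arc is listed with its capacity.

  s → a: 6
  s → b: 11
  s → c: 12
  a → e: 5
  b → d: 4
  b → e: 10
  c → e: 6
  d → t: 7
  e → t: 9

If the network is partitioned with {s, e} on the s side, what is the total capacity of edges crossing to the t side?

Edges leaving {s, e}: s→a (6), s→b (11), s→c (12), e→t (9).
Cut capacity = 6 + 11 + 12 + 9 = 38.

38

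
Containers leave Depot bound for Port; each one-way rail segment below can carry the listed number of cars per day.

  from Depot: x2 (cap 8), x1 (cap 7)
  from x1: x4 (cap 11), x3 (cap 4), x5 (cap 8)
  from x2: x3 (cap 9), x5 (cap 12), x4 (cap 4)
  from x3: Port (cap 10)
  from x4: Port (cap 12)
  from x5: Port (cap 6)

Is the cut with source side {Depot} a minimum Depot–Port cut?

Yes — it is a minimum cut (capacity 15).

Given cut capacity: 7 + 8 = 15.
Augment Depot→x1→x3→Port: bottleneck 4, flow now 4.
Augment Depot→x1→x4→Port: bottleneck 3, flow now 7.
Augment Depot→x2→x3→Port: bottleneck 6, flow now 13.
Augment Depot→x2→x4→Port: bottleneck 2, flow now 15.
No augmenting path remains; maximum flow = 15.
Cut capacity 15 equals the max flow, so it is a minimum cut.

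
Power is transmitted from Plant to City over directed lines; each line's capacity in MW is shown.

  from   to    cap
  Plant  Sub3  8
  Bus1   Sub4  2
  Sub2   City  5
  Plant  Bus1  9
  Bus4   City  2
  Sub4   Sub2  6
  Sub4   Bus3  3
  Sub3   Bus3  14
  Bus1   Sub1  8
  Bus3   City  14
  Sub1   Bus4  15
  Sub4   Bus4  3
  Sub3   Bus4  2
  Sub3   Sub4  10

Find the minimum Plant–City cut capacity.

Augment Plant→Sub3→Bus4→City: bottleneck 2, flow now 2.
Augment Plant→Sub3→Bus3→City: bottleneck 6, flow now 8.
Augment Plant→Bus1→Sub4→Sub2→City: bottleneck 2, flow now 10.
Augment Plant→Bus1→Sub1→Bus4→Sub3→Bus3→City: bottleneck 2, flow now 12. (uses reverse residual edge)
No augmenting path remains; maximum flow = 12.
By max-flow min-cut, the minimum cut capacity equals the max flow.
In the residual graph, reachable from Plant: {Plant, Bus1, Sub1, Bus4}.
Min-cut edges: Plant→Sub3 (8), Bus1→Sub4 (2), Bus4→City (2); capacity 8 + 2 + 2 = 12.

12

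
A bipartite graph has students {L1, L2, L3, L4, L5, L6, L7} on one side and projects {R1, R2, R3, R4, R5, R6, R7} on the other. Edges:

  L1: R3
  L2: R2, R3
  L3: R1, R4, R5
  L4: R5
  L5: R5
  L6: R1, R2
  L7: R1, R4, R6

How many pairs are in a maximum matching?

6

Unit-capacity flow: source→left, listed edges, right→sink; max matching = max flow.
Augmenting path L1→R3 (+1); matched 1.
Augmenting path L2→R2 (+1); matched 2.
Augmenting path L3→R1 (+1); matched 3.
Augmenting path L4→R5 (+1); matched 4.
Augmenting path L7→R4 (+1); matched 5.
Augmenting path L6→R1→L3→R4→L7→R6 (+1); matched 6.
No augmenting path remains; maximum matching = 6.
König certificate: {L1, L2, L3, L6, L7, R5} is a vertex cover of size 6 (every listed pair touches it), so no matching can be larger.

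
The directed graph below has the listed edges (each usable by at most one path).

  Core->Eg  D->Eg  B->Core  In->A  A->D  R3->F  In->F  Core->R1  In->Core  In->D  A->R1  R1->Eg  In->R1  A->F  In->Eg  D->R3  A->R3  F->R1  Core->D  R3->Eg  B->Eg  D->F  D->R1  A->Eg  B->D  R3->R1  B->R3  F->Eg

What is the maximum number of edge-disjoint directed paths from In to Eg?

6

Assign every edge capacity 1; by Menger, the answer equals the max flow.
Path In→Eg (+1); total 1.
Path In→A→Eg (+1); total 2.
Path In→Core→Eg (+1); total 3.
Path In→D→Eg (+1); total 4.
Path In→F→Eg (+1); total 5.
Path In→R1→Eg (+1); total 6.
No residual In→Eg path; max flow = 6.
Certifying cut of size 6: {In→A, In→Core, In→D, In→Eg, In→F, In→R1}.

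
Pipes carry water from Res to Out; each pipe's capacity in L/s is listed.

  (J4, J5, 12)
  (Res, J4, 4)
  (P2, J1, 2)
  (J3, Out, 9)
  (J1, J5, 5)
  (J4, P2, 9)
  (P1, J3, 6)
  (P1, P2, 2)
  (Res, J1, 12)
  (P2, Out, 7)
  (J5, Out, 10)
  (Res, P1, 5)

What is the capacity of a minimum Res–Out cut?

14

Augment Res→J4→J5→Out: bottleneck 4, flow now 4.
Augment Res→P1→J3→Out: bottleneck 5, flow now 9.
Augment Res→J1→J5→Out: bottleneck 5, flow now 14.
No augmenting path remains; maximum flow = 14.
By max-flow min-cut, the minimum cut capacity equals the max flow.
In the residual graph, reachable from Res: {Res, J1}.
Min-cut edges: Res→J4 (4), Res→P1 (5), J1→J5 (5); capacity 4 + 5 + 5 = 14.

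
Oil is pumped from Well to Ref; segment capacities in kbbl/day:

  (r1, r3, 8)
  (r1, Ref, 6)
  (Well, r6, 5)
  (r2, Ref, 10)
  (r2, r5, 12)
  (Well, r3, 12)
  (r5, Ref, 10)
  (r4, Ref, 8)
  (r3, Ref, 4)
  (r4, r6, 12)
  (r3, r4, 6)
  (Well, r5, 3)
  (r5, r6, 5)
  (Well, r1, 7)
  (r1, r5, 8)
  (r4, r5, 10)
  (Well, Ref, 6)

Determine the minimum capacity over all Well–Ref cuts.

Augment Well→Ref: bottleneck 6, flow now 6.
Augment Well→r1→Ref: bottleneck 6, flow now 12.
Augment Well→r3→Ref: bottleneck 4, flow now 16.
Augment Well→r5→Ref: bottleneck 3, flow now 19.
Augment Well→r1→r5→Ref: bottleneck 1, flow now 20.
Augment Well→r3→r4→Ref: bottleneck 6, flow now 26.
No augmenting path remains; maximum flow = 26.
By max-flow min-cut, the minimum cut capacity equals the max flow.
In the residual graph, reachable from Well: {Well, r3, r6}.
Min-cut edges: Well→r1 (7), Well→r5 (3), Well→Ref (6), r3→r4 (6), r3→Ref (4); capacity 7 + 3 + 6 + 6 + 4 = 26.

26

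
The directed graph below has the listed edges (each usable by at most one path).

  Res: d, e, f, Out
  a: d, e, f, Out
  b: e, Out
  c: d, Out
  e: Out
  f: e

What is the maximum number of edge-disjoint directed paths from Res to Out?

2

Assign every edge capacity 1; by Menger, the answer equals the max flow.
Path Res→Out (+1); total 1.
Path Res→e→Out (+1); total 2.
No residual Res→Out path; max flow = 2.
Certifying cut of size 2: {Res→Out, e→Out}.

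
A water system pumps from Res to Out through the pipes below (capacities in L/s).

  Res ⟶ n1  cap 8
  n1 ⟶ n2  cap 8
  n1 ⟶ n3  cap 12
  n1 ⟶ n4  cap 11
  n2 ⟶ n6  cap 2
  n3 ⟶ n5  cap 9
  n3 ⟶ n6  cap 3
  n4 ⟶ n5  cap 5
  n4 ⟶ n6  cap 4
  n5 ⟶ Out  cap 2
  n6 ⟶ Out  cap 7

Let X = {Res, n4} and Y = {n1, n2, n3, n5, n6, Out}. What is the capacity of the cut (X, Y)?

17

Edges leaving {Res, n4}: Res→n1 (8), n4→n5 (5), n4→n6 (4).
Cut capacity = 8 + 5 + 4 = 17.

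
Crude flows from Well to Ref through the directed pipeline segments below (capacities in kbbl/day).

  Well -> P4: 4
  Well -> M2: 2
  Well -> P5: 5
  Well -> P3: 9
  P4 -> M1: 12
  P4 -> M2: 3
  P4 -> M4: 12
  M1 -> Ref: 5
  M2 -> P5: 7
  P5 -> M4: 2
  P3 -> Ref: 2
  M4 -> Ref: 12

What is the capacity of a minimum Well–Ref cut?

Augment Well→P3→Ref: bottleneck 2, flow now 2.
Augment Well→P4→M1→Ref: bottleneck 4, flow now 6.
Augment Well→P5→M4→Ref: bottleneck 2, flow now 8.
No augmenting path remains; maximum flow = 8.
By max-flow min-cut, the minimum cut capacity equals the max flow.
In the residual graph, reachable from Well: {Well, M2, P5, P3}.
Min-cut edges: Well→P4 (4), P5→M4 (2), P3→Ref (2); capacity 4 + 2 + 2 = 8.

8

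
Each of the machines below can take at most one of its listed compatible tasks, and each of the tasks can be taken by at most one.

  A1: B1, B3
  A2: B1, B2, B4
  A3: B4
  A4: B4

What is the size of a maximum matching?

3

Unit-capacity flow: source→left, listed edges, right→sink; max matching = max flow.
Augmenting path A1→B1 (+1); matched 1.
Augmenting path A2→B2 (+1); matched 2.
Augmenting path A3→B4 (+1); matched 3.
No augmenting path remains; maximum matching = 3.
König certificate: {A1, A2, B4} is a vertex cover of size 3 (every listed pair touches it), so no matching can be larger.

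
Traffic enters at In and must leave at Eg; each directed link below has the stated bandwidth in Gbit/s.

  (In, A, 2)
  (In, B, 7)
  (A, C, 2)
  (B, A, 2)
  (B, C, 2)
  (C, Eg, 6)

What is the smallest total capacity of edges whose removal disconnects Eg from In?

Augment In→A→C→Eg: bottleneck 2, flow now 2.
Augment In→B→C→Eg: bottleneck 2, flow now 4.
No augmenting path remains; maximum flow = 4.
By max-flow min-cut, the minimum cut capacity equals the max flow.
In the residual graph, reachable from In: {In, A, B}.
Min-cut edges: A→C (2), B→C (2); capacity 2 + 2 = 4.

4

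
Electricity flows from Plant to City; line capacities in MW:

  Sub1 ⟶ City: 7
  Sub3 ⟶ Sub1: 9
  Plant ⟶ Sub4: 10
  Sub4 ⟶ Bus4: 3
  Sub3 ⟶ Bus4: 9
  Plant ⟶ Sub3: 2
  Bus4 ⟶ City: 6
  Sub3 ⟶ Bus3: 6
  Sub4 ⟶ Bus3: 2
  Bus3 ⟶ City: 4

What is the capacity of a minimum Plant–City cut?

Augment Plant→Sub4→Bus4→City: bottleneck 3, flow now 3.
Augment Plant→Sub4→Bus3→City: bottleneck 2, flow now 5.
Augment Plant→Sub3→Sub1→City: bottleneck 2, flow now 7.
No augmenting path remains; maximum flow = 7.
By max-flow min-cut, the minimum cut capacity equals the max flow.
In the residual graph, reachable from Plant: {Plant, Sub4}.
Min-cut edges: Plant→Sub3 (2), Sub4→Bus4 (3), Sub4→Bus3 (2); capacity 2 + 3 + 2 = 7.

7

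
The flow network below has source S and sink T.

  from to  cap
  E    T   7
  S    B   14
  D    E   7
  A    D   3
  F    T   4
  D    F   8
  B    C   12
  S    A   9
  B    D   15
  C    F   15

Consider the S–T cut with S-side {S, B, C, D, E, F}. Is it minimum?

Given cut capacity: 9 + 7 + 4 = 20.
Augment S→A→D→E→T: bottleneck 3, flow now 3.
Augment S→B→C→F→T: bottleneck 4, flow now 7.
Augment S→B→D→E→T: bottleneck 4, flow now 11.
No augmenting path remains; maximum flow = 11.
In the residual graph, reachable from S: {S, A, B, C, D, F}.
Min-cut edges: D→E (7), F→T (4); capacity 7 + 4 = 11.
Cut capacity 20 exceeds the max flow 11, so it is not minimum.

No — its capacity is 20, but the minimum cut has capacity 11.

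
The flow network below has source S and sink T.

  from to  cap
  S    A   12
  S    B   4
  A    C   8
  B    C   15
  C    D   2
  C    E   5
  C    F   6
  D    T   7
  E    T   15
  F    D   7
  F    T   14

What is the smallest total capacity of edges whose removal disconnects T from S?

12

Augment S→A→C→D→T: bottleneck 2, flow now 2.
Augment S→A→C→E→T: bottleneck 5, flow now 7.
Augment S→A→C→F→T: bottleneck 1, flow now 8.
Augment S→B→C→F→T: bottleneck 4, flow now 12.
No augmenting path remains; maximum flow = 12.
By max-flow min-cut, the minimum cut capacity equals the max flow.
In the residual graph, reachable from S: {S, A}.
Min-cut edges: S→B (4), A→C (8); capacity 4 + 8 = 12.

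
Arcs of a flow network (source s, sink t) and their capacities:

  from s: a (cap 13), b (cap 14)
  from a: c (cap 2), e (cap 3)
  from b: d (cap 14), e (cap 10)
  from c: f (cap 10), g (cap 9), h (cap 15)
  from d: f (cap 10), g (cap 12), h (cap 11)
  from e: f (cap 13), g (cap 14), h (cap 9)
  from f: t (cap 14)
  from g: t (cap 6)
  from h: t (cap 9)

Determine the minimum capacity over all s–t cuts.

19

Augment s→a→c→f→t: bottleneck 2, flow now 2.
Augment s→a→e→f→t: bottleneck 3, flow now 5.
Augment s→b→d→f→t: bottleneck 9, flow now 14.
Augment s→b→d→g→t: bottleneck 5, flow now 19.
No augmenting path remains; maximum flow = 19.
By max-flow min-cut, the minimum cut capacity equals the max flow.
In the residual graph, reachable from s: {s, a}.
Min-cut edges: s→b (14), a→c (2), a→e (3); capacity 14 + 2 + 3 = 19.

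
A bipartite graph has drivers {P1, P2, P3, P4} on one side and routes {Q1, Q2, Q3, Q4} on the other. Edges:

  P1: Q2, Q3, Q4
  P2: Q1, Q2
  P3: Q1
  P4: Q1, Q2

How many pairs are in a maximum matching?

3

Unit-capacity flow: source→left, listed edges, right→sink; max matching = max flow.
Augmenting path P1→Q2 (+1); matched 1.
Augmenting path P2→Q1 (+1); matched 2.
Augmenting path P4→Q2→P1→Q3 (+1); matched 3.
No augmenting path remains; maximum matching = 3.
König certificate: {P1, Q1, Q2} is a vertex cover of size 3 (every listed pair touches it), so no matching can be larger.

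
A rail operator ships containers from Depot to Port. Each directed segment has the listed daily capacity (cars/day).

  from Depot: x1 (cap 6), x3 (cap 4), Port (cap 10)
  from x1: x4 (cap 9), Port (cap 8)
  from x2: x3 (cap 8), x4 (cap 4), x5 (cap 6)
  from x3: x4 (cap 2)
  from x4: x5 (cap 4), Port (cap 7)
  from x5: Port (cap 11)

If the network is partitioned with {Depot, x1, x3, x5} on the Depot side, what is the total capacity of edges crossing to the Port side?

40

Edges leaving {Depot, x1, x3, x5}: Depot→Port (10), x1→x4 (9), x1→Port (8), x3→x4 (2), x5→Port (11).
Cut capacity = 10 + 9 + 8 + 2 + 11 = 40.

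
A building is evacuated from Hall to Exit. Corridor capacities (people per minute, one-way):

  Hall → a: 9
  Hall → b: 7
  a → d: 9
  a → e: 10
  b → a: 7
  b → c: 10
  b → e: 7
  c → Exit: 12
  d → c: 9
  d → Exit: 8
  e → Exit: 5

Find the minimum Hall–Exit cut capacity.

Augment Hall→a→d→Exit: bottleneck 8, flow now 8.
Augment Hall→a→e→Exit: bottleneck 1, flow now 9.
Augment Hall→b→c→Exit: bottleneck 7, flow now 16.
No augmenting path remains; maximum flow = 16.
By max-flow min-cut, the minimum cut capacity equals the max flow.
In the residual graph, reachable from Hall: {Hall}.
Min-cut edges: Hall→a (9), Hall→b (7); capacity 9 + 7 = 16.

16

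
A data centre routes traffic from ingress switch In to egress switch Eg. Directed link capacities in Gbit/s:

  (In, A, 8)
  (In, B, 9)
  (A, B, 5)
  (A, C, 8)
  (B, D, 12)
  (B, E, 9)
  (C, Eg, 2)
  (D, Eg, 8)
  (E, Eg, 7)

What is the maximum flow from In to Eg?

Augment In→A→C→Eg: bottleneck 2, flow now 2.
Augment In→B→D→Eg: bottleneck 8, flow now 10.
Augment In→B→E→Eg: bottleneck 1, flow now 11.
Augment In→A→B→E→Eg: bottleneck 5, flow now 16.
No augmenting path remains; maximum flow = 16.
In the residual graph, reachable from In: {In, A, C}.
Min-cut edges: In→B (9), A→B (5), C→Eg (2); capacity 9 + 5 + 2 = 16.
This cut is saturated, so no flow can exceed 16.

16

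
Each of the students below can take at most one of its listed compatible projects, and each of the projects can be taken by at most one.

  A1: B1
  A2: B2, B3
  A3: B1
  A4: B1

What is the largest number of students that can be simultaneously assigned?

2

Unit-capacity flow: source→left, listed edges, right→sink; max matching = max flow.
Augmenting path A1→B1 (+1); matched 1.
Augmenting path A2→B2 (+1); matched 2.
No augmenting path remains; maximum matching = 2.
König certificate: {A2, B1} is a vertex cover of size 2 (every listed pair touches it), so no matching can be larger.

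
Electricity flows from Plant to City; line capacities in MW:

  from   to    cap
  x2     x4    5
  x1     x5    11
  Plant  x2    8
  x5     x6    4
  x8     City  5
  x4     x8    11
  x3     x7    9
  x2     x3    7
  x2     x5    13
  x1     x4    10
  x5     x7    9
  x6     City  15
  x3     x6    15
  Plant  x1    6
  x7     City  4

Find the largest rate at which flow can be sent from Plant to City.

Augment Plant→x1→x4→x8→City: bottleneck 5, flow now 5.
Augment Plant→x1→x5→x6→City: bottleneck 1, flow now 6.
Augment Plant→x2→x3→x6→City: bottleneck 7, flow now 13.
Augment Plant→x2→x5→x6→City: bottleneck 1, flow now 14.
No augmenting path remains; maximum flow = 14.
In the residual graph, reachable from Plant: {Plant}.
Min-cut edges: Plant→x1 (6), Plant→x2 (8); capacity 6 + 8 = 14.
This cut is saturated, so no flow can exceed 14.

14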